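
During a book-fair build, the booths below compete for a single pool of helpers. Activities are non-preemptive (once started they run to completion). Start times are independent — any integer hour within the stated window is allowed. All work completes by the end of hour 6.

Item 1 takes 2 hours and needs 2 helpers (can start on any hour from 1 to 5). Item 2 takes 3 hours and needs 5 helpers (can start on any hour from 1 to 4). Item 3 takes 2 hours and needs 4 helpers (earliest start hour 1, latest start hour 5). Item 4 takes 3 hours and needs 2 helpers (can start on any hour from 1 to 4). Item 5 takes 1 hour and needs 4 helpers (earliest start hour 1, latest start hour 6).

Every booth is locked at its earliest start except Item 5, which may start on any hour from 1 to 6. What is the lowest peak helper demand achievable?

Item 5@1: h1:17  h2:13  h3:7  h4:0  h5:0  h6:0 → peak 17
Item 5@2: h1:13  h2:17  h3:7  h4:0  h5:0  h6:0 → peak 17
Item 5@3: h1:13  h2:13  h3:11  h4:0  h5:0  h6:0 → peak 13
Item 5@4: h1:13  h2:13  h3:7  h4:4  h5:0  h6:0 → peak 13
Item 5@5: h1:13  h2:13  h3:7  h4:0  h5:4  h6:0 → peak 13
Item 5@6: h1:13  h2:13  h3:7  h4:0  h5:0  h6:4 → peak 13
Best is Item 5@3, peak 13.

13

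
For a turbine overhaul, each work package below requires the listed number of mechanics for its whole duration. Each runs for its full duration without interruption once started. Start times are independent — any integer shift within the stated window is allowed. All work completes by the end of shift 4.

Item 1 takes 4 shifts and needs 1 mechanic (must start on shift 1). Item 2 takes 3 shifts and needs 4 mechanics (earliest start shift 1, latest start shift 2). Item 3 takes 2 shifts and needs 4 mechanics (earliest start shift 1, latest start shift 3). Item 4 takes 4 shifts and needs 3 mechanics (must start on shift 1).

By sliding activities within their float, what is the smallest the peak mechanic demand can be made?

12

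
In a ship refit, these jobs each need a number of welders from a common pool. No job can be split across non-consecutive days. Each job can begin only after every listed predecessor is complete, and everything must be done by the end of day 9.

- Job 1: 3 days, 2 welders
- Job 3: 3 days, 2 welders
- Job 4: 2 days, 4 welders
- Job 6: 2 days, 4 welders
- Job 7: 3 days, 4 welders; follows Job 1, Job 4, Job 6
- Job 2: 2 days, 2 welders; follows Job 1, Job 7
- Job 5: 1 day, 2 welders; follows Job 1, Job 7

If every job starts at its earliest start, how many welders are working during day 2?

12

At early start, day 2 has: Job 1, Job 3, Job 4, Job 6.
Demand: 2 + 2 + 4 + 4 = 12.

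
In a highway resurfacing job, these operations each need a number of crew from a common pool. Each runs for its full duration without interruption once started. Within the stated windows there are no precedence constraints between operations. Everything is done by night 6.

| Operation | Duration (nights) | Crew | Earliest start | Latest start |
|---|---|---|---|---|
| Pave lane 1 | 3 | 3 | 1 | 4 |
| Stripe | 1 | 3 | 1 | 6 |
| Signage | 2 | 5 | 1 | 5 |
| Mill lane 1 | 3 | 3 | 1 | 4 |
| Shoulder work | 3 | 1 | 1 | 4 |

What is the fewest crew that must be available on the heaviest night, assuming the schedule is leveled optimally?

6

Early-start (Pave lane 1@1, Stripe@1, Signage@1, Mill lane 1@1, Shoulder work@1) gives peak 15: n1:15  n2:12  n3:7  n4:0  n5:0  n6:0.
Shift Signage→5, Mill lane 1→2, Shoulder work→4.
Schedule Pave lane 1@1, Stripe@1, Signage@5, Mill lane 1@2, Shoulder work@4: n1:6  n2:6  n3:6  n4:4  n5:6  n6:6 — peak 6.
Total crew member-nights = 34 over 6 nights ⇒ peak ≥ ⌈34/6⌉ = 6, so 6 is optimal.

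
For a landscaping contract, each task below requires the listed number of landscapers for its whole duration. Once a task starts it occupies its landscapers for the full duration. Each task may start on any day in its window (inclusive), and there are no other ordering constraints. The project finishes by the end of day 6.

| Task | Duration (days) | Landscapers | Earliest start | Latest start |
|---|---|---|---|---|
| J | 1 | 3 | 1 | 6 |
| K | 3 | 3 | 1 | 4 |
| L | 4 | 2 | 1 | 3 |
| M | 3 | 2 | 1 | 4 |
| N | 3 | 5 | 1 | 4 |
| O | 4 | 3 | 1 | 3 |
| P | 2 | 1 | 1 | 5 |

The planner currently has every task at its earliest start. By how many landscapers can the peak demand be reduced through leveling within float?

9

Early-start peak: d1:19  d2:16  d3:15  d4:5  d5:0  d6:0 ⇒ 19.
Leveled (J@1, K@1, L@1, M@1, N@4, O@2, P@5): d1:10  d2:10  d3:10  d4:10  d5:9  d6:6 ⇒ 10.
Reduction 19 − 10 = 9.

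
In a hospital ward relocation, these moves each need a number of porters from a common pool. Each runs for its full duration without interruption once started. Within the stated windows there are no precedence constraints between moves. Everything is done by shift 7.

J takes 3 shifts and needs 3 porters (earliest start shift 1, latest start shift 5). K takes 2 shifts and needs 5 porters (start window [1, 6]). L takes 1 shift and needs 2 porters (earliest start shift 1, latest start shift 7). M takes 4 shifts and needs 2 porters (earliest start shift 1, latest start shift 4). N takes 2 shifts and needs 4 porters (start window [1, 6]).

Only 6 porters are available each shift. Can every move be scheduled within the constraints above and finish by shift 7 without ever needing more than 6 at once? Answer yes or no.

Schedule J@1, K@6, L@1, M@2, N@4: s1:5  s2:5  s3:5  s4:6  s5:6  s6:5  s7:5 — peak 6 ≤ 6.

yes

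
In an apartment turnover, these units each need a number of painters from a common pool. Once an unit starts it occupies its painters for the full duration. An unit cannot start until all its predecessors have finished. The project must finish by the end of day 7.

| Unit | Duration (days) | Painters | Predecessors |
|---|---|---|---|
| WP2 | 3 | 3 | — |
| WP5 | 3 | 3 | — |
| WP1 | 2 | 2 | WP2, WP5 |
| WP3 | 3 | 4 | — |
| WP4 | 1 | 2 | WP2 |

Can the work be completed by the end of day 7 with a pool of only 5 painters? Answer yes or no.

Total painter-days = 36; over 7 days the average is 36/7 > 5, so some day must exceed 5.

no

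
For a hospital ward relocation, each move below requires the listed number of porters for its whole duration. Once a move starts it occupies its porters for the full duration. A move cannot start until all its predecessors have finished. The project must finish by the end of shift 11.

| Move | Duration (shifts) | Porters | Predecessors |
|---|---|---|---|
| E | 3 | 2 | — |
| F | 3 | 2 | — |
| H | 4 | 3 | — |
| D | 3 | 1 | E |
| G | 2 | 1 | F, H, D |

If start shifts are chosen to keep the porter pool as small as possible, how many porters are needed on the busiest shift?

Early-start (E@1, F@1, H@1, D@4, G@7) gives peak 7: s1:7  s2:7  s3:7  s4:4  s5:1  s6:1  s7:1  s8:1  s9:0  s10:0  s11:0.
Shift H→4, G→8.
Schedule E@1, F@1, H@4, D@4, G@8: s1:4  s2:4  s3:4  s4:4  s5:4  s6:4  s7:3  s8:1  s9:1  s10:0  s11:0 — peak 4.

4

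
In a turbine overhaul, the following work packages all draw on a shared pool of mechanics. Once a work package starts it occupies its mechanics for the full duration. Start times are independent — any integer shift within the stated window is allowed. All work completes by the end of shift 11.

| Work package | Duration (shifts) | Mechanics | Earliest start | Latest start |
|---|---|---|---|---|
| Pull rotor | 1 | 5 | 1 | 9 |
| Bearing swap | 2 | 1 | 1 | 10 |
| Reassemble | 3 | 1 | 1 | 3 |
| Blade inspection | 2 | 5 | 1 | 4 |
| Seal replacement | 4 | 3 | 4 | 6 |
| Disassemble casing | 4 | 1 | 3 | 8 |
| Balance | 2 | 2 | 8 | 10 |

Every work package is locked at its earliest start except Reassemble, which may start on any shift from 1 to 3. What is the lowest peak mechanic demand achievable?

Reassemble@1: s1:12  s2:7  s3:2  s4:4  s5:4  s6:4  s7:3  s8:2  s9:2  s10:0  s11:0 → peak 12
Reassemble@2: s1:11  s2:7  s3:2  s4:5  s5:4  s6:4  s7:3  s8:2  s9:2  s10:0  s11:0 → peak 11
Reassemble@3: s1:11  s2:6  s3:2  s4:5  s5:5  s6:4  s7:3  s8:2  s9:2  s10:0  s11:0 → peak 11
Best is Reassemble@2, peak 11.

11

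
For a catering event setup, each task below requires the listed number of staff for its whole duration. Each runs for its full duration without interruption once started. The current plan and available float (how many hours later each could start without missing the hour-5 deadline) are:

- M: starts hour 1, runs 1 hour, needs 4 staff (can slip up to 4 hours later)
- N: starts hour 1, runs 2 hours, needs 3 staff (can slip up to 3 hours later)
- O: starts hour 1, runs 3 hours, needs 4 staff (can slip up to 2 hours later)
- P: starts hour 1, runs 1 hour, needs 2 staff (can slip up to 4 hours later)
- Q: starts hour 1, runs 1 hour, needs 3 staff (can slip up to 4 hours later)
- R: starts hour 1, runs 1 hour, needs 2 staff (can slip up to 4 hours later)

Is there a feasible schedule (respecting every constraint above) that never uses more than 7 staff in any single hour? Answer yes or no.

yes

Schedule M@1, N@1, O@2, P@3, Q@4, R@5: h1:7  h2:7  h3:6  h4:7  h5:2 — peak 7 ≤ 7.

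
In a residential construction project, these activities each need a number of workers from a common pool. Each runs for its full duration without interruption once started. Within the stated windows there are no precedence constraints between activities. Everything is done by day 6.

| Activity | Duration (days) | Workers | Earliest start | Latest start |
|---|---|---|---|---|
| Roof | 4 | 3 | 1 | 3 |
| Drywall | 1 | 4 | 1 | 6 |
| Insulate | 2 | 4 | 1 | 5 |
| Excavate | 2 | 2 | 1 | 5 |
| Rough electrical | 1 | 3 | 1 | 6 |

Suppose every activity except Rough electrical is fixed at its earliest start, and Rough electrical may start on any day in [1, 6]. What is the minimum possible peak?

13

Rough electrical@1: d1:16  d2:9  d3:3  d4:3  d5:0  d6:0 → peak 16
Rough electrical@2: d1:13  d2:12  d3:3  d4:3  d5:0  d6:0 → peak 13
Rough electrical@3: d1:13  d2:9  d3:6  d4:3  d5:0  d6:0 → peak 13
Rough electrical@4: d1:13  d2:9  d3:3  d4:6  d5:0  d6:0 → peak 13
Rough electrical@5: d1:13  d2:9  d3:3  d4:3  d5:3  d6:0 → peak 13
Rough electrical@6: d1:13  d2:9  d3:3  d4:3  d5:0  d6:3 → peak 13
Best is Rough electrical@2, peak 13.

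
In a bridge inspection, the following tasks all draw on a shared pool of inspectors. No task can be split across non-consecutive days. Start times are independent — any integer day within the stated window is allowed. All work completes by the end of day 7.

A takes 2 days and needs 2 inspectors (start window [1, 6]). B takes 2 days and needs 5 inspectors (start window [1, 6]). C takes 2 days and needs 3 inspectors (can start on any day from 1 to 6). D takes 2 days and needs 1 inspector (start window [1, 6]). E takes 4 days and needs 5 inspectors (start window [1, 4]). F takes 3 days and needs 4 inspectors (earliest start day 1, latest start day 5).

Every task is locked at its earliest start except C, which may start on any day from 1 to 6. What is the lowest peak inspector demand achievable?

C@1: d1:20  d2:20  d3:9  d4:5  d5:0  d6:0  d7:0 → peak 20
C@2: d1:17  d2:20  d3:12  d4:5  d5:0  d6:0  d7:0 → peak 20
C@3: d1:17  d2:17  d3:12  d4:8  d5:0  d6:0  d7:0 → peak 17
C@4: d1:17  d2:17  d3:9  d4:8  d5:3  d6:0  d7:0 → peak 17
C@5: d1:17  d2:17  d3:9  d4:5  d5:3  d6:3  d7:0 → peak 17
C@6: d1:17  d2:17  d3:9  d4:5  d5:0  d6:3  d7:3 → peak 17
Best is C@3, peak 17.

17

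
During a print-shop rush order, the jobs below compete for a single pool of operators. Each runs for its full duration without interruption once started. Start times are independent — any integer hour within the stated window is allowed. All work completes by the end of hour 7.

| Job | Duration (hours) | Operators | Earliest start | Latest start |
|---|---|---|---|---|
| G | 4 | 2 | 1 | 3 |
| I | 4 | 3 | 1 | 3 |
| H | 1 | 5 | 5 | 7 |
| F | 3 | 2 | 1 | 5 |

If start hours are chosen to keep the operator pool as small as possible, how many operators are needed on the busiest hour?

7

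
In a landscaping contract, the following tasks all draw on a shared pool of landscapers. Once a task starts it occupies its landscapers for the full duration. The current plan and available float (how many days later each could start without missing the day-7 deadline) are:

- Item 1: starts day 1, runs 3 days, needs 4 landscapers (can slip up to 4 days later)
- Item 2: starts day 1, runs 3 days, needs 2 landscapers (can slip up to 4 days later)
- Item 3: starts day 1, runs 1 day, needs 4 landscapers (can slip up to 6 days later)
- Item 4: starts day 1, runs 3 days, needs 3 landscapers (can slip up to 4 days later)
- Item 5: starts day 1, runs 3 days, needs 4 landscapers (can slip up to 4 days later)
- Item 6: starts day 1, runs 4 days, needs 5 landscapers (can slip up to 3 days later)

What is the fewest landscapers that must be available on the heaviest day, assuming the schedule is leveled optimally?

9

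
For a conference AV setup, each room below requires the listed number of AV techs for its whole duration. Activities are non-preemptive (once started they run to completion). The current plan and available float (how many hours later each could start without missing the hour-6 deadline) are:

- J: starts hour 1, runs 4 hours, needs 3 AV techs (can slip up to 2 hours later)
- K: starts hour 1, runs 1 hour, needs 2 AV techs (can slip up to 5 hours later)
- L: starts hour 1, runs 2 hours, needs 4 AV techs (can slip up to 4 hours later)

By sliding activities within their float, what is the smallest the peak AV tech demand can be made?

5

Early-start (J@1, K@1, L@1) gives peak 9: h1:9  h2:7  h3:3  h4:3  h5:0  h6:0.
Shift L→5.
Schedule J@1, K@1, L@5: h1:5  h2:3  h3:3  h4:3  h5:4  h6:4 — peak 5.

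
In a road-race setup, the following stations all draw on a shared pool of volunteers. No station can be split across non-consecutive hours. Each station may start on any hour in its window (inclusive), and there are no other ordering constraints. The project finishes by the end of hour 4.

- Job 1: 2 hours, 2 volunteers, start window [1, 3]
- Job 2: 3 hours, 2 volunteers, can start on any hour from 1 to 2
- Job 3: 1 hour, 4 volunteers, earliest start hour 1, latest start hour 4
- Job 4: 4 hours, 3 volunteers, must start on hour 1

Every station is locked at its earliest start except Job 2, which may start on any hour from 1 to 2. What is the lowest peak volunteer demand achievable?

Job 2@1: h1:11  h2:7  h3:5  h4:3 → peak 11
Job 2@2: h1:9  h2:7  h3:5  h4:5 → peak 9
Best is Job 2@2, peak 9.

9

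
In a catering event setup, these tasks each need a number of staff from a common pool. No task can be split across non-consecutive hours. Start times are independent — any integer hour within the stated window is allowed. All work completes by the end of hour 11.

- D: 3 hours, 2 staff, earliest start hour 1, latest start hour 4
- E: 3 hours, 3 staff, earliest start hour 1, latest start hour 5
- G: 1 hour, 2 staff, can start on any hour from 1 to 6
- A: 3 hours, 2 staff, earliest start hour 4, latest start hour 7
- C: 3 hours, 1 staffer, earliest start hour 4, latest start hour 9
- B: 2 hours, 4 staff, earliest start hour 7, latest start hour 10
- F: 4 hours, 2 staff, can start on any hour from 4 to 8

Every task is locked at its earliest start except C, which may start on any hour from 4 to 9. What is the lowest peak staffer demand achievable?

C@4: h1:7  h2:5  h3:5  h4:5  h5:5  h6:5  h7:6  h8:4  h9:0  h10:0  h11:0 → peak 7
C@5: h1:7  h2:5  h3:5  h4:4  h5:5  h6:5  h7:7  h8:4  h9:0  h10:0  h11:0 → peak 7
C@6: h1:7  h2:5  h3:5  h4:4  h5:4  h6:5  h7:7  h8:5  h9:0  h10:0  h11:0 → peak 7
C@7: h1:7  h2:5  h3:5  h4:4  h5:4  h6:4  h7:7  h8:5  h9:1  h10:0  h11:0 → peak 7
C@8: h1:7  h2:5  h3:5  h4:4  h5:4  h6:4  h7:6  h8:5  h9:1  h10:1  h11:0 → peak 7
C@9: h1:7  h2:5  h3:5  h4:4  h5:4  h6:4  h7:6  h8:4  h9:1  h10:1  h11:1 → peak 7
Best is C@4, peak 7.

7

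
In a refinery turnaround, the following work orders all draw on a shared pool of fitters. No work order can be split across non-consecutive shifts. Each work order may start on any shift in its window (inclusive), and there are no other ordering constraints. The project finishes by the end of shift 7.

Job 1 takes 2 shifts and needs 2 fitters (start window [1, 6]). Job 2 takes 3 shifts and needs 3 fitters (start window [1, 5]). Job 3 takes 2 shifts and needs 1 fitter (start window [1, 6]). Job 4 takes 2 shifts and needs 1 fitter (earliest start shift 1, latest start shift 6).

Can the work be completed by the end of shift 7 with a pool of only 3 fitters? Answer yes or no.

yes

Schedule Job 1@1, Job 2@3, Job 3@1, Job 4@6: s1:3  s2:3  s3:3  s4:3  s5:3  s6:1  s7:1 — peak 3 ≤ 3.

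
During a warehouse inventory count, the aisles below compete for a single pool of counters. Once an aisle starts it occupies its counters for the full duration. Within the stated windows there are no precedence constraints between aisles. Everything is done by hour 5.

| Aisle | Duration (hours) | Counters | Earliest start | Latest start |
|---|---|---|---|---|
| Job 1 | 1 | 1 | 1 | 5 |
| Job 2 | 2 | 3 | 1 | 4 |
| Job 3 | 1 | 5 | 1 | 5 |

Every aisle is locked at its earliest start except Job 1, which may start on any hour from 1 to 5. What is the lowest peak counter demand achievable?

8

Job 1@1: h1:9  h2:3  h3:0  h4:0  h5:0 → peak 9
Job 1@2: h1:8  h2:4  h3:0  h4:0  h5:0 → peak 8
Job 1@3: h1:8  h2:3  h3:1  h4:0  h5:0 → peak 8
Job 1@4: h1:8  h2:3  h3:0  h4:1  h5:0 → peak 8
Job 1@5: h1:8  h2:3  h3:0  h4:0  h5:1 → peak 8
Best is Job 1@2, peak 8.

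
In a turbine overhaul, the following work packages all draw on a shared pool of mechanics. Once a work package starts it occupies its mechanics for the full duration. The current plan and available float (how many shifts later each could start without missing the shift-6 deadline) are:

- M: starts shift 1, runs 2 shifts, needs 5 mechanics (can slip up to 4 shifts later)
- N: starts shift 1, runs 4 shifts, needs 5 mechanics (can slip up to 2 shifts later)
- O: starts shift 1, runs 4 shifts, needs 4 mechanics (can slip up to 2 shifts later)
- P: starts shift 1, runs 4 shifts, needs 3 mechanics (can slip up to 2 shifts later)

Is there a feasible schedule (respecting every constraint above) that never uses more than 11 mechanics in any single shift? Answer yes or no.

no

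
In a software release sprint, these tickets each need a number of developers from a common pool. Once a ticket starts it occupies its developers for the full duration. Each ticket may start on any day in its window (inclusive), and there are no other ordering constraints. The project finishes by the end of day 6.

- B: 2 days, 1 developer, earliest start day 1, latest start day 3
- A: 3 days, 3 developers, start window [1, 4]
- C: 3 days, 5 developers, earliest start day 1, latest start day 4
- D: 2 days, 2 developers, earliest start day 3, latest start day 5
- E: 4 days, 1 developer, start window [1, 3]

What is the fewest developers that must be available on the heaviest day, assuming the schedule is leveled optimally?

6

Early-start (B@1, A@1, C@1, D@3, E@1) gives peak 11: d1:10  d2:10  d3:11  d4:3  d5:0  d6:0.
Shift A→4, D→4, E→3.
Schedule B@1, A@4, C@1, D@4, E@3: d1:6  d2:6  d3:6  d4:6  d5:6  d6:4 — peak 6.
Total developer-days = 34 over 6 days ⇒ peak ≥ ⌈34/6⌉ = 6, so 6 is optimal.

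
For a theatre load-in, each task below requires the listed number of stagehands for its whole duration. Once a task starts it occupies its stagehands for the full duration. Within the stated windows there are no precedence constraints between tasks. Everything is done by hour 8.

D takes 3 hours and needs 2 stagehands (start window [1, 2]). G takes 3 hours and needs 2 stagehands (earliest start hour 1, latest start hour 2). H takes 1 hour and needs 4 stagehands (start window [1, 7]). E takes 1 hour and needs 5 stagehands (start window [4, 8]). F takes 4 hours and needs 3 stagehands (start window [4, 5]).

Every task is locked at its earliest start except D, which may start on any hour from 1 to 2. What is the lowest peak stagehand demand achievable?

8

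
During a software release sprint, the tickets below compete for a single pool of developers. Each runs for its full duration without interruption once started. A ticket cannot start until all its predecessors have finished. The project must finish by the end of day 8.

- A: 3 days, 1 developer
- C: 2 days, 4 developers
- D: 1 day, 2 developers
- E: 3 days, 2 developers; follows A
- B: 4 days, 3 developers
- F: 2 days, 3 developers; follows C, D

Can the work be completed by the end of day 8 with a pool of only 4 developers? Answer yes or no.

Total developer-days = 37; over 8 days the average is 37/8 > 4, so some day must exceed 4.

no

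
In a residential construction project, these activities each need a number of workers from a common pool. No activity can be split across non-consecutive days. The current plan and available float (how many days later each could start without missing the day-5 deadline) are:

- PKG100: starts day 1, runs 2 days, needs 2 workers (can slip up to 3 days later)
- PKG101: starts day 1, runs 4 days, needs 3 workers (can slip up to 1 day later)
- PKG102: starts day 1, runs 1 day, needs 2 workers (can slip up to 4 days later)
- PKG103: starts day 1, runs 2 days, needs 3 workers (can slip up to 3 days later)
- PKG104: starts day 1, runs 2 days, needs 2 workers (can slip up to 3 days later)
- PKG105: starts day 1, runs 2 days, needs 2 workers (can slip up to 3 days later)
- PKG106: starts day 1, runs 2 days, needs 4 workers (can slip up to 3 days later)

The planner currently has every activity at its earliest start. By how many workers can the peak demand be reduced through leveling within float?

8

Early-start peak: d1:18  d2:16  d3:3  d4:3  d5:0 ⇒ 18.
Leveled (PKG100@1, PKG101@1, PKG102@1, PKG103@1, PKG104@2, PKG105@3, PKG106@4): d1:10  d2:10  d3:7  d4:9  d5:4 ⇒ 10.
Reduction 18 − 10 = 8.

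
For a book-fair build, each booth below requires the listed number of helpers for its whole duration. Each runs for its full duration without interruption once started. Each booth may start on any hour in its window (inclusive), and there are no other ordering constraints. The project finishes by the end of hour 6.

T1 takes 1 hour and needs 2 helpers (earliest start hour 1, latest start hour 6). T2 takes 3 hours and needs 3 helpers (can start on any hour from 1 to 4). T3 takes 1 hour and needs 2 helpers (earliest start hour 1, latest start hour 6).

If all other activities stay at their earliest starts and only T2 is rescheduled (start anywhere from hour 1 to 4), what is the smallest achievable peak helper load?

4

T2@1: h1:7  h2:3  h3:3  h4:0  h5:0  h6:0 → peak 7
T2@2: h1:4  h2:3  h3:3  h4:3  h5:0  h6:0 → peak 4
T2@3: h1:4  h2:0  h3:3  h4:3  h5:3  h6:0 → peak 4
T2@4: h1:4  h2:0  h3:0  h4:3  h5:3  h6:3 → peak 4
Best is T2@2, peak 4.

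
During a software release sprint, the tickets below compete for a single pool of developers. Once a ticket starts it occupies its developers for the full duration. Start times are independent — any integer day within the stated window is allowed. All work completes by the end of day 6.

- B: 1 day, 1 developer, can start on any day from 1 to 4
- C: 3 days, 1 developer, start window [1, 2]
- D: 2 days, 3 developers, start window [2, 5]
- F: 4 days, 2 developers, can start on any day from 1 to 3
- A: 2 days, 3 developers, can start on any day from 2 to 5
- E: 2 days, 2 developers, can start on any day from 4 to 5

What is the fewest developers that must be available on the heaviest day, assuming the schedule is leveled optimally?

6

Early-start (B@1, C@1, D@2, F@1, A@2, E@4) gives peak 9: d1:4  d2:9  d3:9  d4:4  d5:2  d6:0.
Shift A→4, E→5.
Schedule B@1, C@1, D@2, F@1, A@4, E@5: d1:4  d2:6  d3:6  d4:5  d5:5  d6:2 — peak 6.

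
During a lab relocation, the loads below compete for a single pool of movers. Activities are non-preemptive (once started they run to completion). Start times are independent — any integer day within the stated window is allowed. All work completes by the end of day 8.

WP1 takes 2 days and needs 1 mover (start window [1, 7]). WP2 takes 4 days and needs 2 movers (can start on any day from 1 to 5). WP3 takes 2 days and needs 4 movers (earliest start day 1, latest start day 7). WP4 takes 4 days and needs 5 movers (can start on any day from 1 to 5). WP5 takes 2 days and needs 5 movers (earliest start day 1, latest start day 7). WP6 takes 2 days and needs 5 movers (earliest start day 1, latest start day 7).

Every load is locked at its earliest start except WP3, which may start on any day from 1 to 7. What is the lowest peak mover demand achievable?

18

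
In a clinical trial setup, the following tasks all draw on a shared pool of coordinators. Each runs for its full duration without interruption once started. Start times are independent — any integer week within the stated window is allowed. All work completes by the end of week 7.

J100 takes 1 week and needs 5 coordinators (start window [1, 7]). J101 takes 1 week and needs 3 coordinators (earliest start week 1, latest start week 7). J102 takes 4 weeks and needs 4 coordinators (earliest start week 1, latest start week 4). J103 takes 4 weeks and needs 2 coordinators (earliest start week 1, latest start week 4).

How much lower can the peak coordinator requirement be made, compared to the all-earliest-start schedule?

8

Early-start peak: w1:14  w2:6  w3:6  w4:6  w5:0  w6:0  w7:0 ⇒ 14.
Leveled (J100@1, J101@2, J102@3, J103@2): w1:5  w2:5  w3:6  w4:6  w5:6  w6:4  w7:0 ⇒ 6.
Reduction 14 − 6 = 8.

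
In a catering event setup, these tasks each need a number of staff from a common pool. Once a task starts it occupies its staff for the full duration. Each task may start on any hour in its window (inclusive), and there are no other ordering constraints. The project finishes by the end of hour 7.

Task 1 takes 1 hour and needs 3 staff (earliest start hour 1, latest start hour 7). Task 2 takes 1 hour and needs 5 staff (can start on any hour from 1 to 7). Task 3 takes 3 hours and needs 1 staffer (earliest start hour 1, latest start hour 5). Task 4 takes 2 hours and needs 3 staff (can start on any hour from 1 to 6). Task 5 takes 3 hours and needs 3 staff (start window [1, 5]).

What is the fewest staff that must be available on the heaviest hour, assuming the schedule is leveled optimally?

Early-start (Task 1@1, Task 2@1, Task 3@1, Task 4@1, Task 5@1) gives peak 15: h1:15  h2:7  h3:4  h4:0  h5:0  h6:0  h7:0.
Shift Task 2→2, Task 3→3, Task 4→3, Task 5→5.
Schedule Task 1@1, Task 2@2, Task 3@3, Task 4@3, Task 5@5: h1:3  h2:5  h3:4  h4:4  h5:4  h6:3  h7:3 — peak 5.

5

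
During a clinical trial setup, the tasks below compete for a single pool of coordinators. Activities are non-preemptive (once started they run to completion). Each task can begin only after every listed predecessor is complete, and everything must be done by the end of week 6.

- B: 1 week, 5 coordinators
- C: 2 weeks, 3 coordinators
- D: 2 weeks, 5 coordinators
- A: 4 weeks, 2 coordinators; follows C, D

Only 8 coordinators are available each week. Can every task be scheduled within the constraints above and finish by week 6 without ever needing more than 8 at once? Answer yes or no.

yes

Schedule B@3, C@1, D@1, A@3: w1:8  w2:8  w3:7  w4:2  w5:2  w6:2 — peak 8 ≤ 8.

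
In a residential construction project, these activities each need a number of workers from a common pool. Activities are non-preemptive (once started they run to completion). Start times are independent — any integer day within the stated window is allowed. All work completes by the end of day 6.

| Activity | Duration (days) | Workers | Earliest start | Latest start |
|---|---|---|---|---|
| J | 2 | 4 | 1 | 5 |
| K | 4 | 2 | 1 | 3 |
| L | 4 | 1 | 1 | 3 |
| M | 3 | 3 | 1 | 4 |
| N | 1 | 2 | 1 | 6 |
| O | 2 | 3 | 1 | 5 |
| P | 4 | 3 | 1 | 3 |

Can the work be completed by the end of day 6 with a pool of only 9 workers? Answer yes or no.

Schedule J@1, K@1, L@1, M@3, N@1, O@5, P@3: d1:9  d2:7  d3:9  d4:9  d5:9  d6:6 — peak 9 ≤ 9.

yes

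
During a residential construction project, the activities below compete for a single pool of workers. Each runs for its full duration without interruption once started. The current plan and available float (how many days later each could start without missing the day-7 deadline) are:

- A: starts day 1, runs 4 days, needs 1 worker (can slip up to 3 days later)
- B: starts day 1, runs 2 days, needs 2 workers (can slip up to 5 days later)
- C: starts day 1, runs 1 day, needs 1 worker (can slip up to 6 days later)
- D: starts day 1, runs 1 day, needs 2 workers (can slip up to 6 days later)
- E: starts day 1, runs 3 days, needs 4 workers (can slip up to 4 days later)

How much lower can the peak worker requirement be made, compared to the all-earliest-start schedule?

Early-start peak: d1:10  d2:7  d3:5  d4:1  d5:0  d6:0  d7:0 ⇒ 10.
Leveled (A@1, B@1, C@1, D@3, E@5): d1:4  d2:3  d3:3  d4:1  d5:4  d6:4  d7:4 ⇒ 4.
Reduction 10 − 4 = 6.

6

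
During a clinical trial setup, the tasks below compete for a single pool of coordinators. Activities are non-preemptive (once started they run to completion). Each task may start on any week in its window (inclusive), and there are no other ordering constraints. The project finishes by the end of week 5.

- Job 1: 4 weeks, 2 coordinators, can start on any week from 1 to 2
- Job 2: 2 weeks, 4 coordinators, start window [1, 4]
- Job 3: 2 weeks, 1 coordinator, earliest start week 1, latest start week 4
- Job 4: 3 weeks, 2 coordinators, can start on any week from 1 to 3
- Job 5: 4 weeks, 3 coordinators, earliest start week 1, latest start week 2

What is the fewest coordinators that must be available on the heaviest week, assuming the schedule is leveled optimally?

9

Early-start (Job 1@1, Job 2@1, Job 3@1, Job 4@1, Job 5@1) gives peak 12: w1:12  w2:12  w3:7  w4:5  w5:0.
Shift Job 3→3, Job 4→3.
Schedule Job 1@1, Job 2@1, Job 3@3, Job 4@3, Job 5@1: w1:9  w2:9  w3:8  w4:8  w5:2 — peak 9.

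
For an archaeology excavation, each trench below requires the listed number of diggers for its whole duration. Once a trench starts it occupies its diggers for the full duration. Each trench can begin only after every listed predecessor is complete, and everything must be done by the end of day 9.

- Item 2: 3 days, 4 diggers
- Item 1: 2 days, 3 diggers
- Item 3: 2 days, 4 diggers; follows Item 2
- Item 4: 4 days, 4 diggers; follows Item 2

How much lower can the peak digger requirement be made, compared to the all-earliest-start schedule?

1

Early-start peak: d1:7  d2:7  d3:4  d4:8  d5:8  d6:4  d7:4  d8:0  d9:0 ⇒ 8.
Leveled (Item 2@1, Item 1@1, Item 3@4, Item 4@6): d1:7  d2:7  d3:4  d4:4  d5:4  d6:4  d7:4  d8:4  d9:4 ⇒ 7.
Reduction 8 − 7 = 1.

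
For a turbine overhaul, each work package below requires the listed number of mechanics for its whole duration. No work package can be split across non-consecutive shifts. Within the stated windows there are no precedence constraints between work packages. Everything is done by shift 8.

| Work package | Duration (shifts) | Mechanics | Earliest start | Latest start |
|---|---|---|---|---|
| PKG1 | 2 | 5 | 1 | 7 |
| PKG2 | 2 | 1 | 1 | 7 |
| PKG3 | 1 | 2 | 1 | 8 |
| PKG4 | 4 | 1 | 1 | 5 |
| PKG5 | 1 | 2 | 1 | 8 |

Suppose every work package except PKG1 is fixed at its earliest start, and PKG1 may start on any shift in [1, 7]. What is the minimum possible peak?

6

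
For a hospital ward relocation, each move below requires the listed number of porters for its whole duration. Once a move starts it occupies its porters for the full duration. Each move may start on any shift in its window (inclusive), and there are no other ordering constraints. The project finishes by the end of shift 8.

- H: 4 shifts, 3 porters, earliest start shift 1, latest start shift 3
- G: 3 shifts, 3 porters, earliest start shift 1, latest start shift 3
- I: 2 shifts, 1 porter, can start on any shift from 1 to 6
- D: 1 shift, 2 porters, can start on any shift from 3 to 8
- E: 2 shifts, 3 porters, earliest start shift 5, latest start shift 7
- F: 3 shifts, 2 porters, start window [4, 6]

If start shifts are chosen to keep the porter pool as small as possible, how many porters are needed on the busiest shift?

6

Early-start (H@1, G@1, I@1, D@3, E@5, F@4) gives peak 8: s1:7  s2:7  s3:8  s4:5  s5:5  s6:5  s7:0  s8:0.
Shift I→4, D→4, F→5.
Schedule H@1, G@1, I@4, D@4, E@5, F@5: s1:6  s2:6  s3:6  s4:6  s5:6  s6:5  s7:2  s8:0 — peak 6.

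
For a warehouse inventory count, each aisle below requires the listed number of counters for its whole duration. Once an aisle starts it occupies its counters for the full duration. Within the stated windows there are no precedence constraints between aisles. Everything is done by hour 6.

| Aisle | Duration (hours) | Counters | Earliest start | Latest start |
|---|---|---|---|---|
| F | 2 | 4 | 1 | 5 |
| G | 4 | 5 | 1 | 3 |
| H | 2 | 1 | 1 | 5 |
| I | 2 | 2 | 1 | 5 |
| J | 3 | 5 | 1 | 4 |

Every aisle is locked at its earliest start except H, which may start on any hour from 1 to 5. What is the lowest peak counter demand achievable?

H@1: h1:17  h2:17  h3:10  h4:5  h5:0  h6:0 → peak 17
H@2: h1:16  h2:17  h3:11  h4:5  h5:0  h6:0 → peak 17
H@3: h1:16  h2:16  h3:11  h4:6  h5:0  h6:0 → peak 16
H@4: h1:16  h2:16  h3:10  h4:6  h5:1  h6:0 → peak 16
H@5: h1:16  h2:16  h3:10  h4:5  h5:1  h6:1 → peak 16
Best is H@3, peak 16.

16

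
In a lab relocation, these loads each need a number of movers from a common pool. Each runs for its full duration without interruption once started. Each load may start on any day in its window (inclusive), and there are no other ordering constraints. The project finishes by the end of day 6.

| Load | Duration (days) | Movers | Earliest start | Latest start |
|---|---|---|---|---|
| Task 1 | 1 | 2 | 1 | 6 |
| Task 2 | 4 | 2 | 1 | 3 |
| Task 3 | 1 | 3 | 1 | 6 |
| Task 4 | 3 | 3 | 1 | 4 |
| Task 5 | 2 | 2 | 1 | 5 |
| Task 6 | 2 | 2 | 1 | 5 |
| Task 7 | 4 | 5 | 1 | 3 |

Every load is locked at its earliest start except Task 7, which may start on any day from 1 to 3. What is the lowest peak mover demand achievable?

Task 7@1: d1:19  d2:14  d3:10  d4:7  d5:0  d6:0 → peak 19
Task 7@2: d1:14  d2:14  d3:10  d4:7  d5:5  d6:0 → peak 14
Task 7@3: d1:14  d2:9  d3:10  d4:7  d5:5  d6:5 → peak 14
Best is Task 7@2, peak 14.

14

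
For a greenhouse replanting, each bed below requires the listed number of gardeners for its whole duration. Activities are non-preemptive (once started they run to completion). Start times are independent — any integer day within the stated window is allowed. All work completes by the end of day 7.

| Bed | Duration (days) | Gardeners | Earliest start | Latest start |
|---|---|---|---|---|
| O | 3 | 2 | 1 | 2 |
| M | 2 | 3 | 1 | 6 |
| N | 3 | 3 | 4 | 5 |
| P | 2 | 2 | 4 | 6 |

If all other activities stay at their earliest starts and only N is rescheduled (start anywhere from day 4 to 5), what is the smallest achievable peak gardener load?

5

N@4: d1:5  d2:5  d3:2  d4:5  d5:5  d6:3  d7:0 → peak 5
N@5: d1:5  d2:5  d3:2  d4:2  d5:5  d6:3  d7:3 → peak 5
Best is N@4, peak 5.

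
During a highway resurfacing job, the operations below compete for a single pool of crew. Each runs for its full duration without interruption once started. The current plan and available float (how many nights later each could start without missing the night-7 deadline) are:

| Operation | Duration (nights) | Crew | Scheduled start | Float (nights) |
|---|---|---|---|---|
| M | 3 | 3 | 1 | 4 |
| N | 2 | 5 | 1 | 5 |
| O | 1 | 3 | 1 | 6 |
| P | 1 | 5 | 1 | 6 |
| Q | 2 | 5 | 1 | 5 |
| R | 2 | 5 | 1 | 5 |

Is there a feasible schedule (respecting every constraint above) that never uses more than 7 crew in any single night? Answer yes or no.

The minimum achievable peak is 8; 7 < 8, so no feasible schedule stays within the cap.

no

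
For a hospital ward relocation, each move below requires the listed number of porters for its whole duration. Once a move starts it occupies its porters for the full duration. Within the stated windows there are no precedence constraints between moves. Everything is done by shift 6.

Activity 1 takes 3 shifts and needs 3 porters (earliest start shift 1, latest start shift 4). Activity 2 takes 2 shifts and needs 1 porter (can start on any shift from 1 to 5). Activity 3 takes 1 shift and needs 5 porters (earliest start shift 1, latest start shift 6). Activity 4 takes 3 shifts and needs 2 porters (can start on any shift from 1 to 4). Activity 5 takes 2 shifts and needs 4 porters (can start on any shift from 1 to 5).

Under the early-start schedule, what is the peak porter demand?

15

Early-start schedule: Activity 1@1, Activity 2@1, Activity 3@1, Activity 4@1, Activity 5@1.
Load per shift: shift 1: 15, shift 2: 10, shift 3: 5, shift 4: 0, shift 5: 0, shift 6: 0.
Peak is 15.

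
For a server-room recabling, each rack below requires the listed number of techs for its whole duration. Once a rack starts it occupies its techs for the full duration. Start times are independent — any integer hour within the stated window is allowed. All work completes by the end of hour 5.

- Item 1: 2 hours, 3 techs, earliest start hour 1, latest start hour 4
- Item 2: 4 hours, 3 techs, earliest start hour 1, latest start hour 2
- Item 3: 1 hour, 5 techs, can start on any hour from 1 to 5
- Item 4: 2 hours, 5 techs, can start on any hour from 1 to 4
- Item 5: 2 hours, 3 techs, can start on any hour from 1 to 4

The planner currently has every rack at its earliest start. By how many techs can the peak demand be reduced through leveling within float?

10

Early-start peak: h1:19  h2:14  h3:3  h4:3  h5:0 ⇒ 19.
Leveled (Item 1@1, Item 2@1, Item 3@3, Item 4@4, Item 5@1): h1:9  h2:9  h3:8  h4:8  h5:5 ⇒ 9.
Reduction 19 − 9 = 10.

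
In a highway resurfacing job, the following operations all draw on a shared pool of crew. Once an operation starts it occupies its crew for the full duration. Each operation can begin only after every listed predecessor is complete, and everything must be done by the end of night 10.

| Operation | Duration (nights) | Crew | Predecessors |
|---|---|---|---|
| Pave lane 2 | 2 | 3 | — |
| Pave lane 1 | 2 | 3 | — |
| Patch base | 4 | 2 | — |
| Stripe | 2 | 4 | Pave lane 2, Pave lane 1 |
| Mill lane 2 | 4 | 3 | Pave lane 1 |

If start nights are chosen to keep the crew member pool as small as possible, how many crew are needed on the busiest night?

5

Early-start (Pave lane 2@1, Pave lane 1@1, Patch base@1, Stripe@3, Mill lane 2@3) gives peak 9: n1:8  n2:8  n3:9  n4:9  n5:3  n6:3  n7:0  n8:0  n9:0  n10:0.
Shift Pave lane 1→3, Stripe→5, Mill lane 2→7.
Schedule Pave lane 2@1, Pave lane 1@3, Patch base@1, Stripe@5, Mill lane 2@7: n1:5  n2:5  n3:5  n4:5  n5:4  n6:4  n7:3  n8:3  n9:3  n10:3 — peak 5.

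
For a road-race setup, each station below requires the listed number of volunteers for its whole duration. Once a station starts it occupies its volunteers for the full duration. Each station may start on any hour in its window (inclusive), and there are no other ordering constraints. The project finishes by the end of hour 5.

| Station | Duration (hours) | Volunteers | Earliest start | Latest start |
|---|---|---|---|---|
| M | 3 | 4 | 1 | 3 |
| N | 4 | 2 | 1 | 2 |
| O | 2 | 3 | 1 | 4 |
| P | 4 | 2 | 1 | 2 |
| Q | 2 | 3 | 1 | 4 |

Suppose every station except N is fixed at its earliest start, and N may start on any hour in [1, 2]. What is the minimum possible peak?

14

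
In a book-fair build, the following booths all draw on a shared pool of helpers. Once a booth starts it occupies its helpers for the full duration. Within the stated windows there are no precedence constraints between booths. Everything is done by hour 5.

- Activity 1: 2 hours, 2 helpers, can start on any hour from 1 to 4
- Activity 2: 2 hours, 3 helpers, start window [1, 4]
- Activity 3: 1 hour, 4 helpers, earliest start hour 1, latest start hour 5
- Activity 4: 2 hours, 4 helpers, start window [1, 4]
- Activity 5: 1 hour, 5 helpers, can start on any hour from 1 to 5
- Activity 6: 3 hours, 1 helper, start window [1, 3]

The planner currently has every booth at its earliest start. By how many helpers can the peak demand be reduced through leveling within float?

12

Early-start peak: h1:19  h2:10  h3:1  h4:0  h5:0 ⇒ 19.
Leveled (Activity 1@1, Activity 2@3, Activity 3@4, Activity 4@1, Activity 5@5, Activity 6@1): h1:7  h2:7  h3:4  h4:7  h5:5 ⇒ 7.
Reduction 19 − 7 = 12.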